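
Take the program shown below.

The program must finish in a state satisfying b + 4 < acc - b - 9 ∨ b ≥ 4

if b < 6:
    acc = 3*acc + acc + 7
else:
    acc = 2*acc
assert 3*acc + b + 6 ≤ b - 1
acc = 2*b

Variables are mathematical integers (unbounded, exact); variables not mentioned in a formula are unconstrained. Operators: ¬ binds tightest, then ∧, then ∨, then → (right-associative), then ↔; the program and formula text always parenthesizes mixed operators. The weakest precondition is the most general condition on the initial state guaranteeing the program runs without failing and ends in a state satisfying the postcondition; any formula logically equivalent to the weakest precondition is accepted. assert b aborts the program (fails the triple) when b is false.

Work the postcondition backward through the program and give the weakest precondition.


Working backward. After the program, the postcondition b + 4 < acc - b - 9 ∨ b ≥ 4 must hold; in canonical form it is 2*b < acc - 13 ∨ b ≥ 4.
Before acc := 2*b: b ≥ 4
Before assert 3*acc + b + 6 ≤ b - 1: 3*acc ≤ -7 ∧ b ≥ 4
Then branch requires 12*acc ≤ -28 ∧ b ≥ 4; else branch requires 6*acc ≤ -7 ∧ b ≥ 4.
Before the if: (b < 6 → (12*acc ≤ -28 ∧ b ≥ 4)) ∧ ((¬(b < 6)) → (6*acc ≤ -7 ∧ b ≥ 4))
Answer: WP = (b < 6 → (12*acc ≤ -28 ∧ b ≥ 4)) ∧ ((¬(b < 6)) → (6*acc ≤ -7 ∧ b ≥ 4))


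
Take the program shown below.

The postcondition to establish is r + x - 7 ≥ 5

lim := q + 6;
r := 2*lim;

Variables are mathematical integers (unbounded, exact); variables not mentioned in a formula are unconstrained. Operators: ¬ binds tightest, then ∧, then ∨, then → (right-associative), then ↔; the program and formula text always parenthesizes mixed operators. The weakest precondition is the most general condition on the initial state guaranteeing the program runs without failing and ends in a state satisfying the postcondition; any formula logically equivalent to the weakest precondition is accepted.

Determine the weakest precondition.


Working backward. After the program, the postcondition r + x - 7 ≥ 5 must hold; in canonical form it is r + x ≥ 12.
Before r := 2*lim: 2*lim + x ≥ 12
Before lim := q + 6: 2*q + x ≥ 0
Answer: WP = 2*q + x ≥ 0


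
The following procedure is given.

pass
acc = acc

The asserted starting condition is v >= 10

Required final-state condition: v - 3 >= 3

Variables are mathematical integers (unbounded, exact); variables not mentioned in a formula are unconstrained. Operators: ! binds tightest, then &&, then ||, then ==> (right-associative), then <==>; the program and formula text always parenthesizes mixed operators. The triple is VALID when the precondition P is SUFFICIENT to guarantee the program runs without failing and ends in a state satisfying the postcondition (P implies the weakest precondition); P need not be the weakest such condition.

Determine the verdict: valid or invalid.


Working backward. After the program, the postcondition v - 3 >= 3 must hold; in canonical form it is v >= 6.
Before acc := acc: v >= 6
Before skip: v >= 6
The weakest precondition is v >= 6.
Check whether v >= 10 implies it.
Every state satisfying the precondition satisfies the weakest precondition: the implication holds.
Answer: valid


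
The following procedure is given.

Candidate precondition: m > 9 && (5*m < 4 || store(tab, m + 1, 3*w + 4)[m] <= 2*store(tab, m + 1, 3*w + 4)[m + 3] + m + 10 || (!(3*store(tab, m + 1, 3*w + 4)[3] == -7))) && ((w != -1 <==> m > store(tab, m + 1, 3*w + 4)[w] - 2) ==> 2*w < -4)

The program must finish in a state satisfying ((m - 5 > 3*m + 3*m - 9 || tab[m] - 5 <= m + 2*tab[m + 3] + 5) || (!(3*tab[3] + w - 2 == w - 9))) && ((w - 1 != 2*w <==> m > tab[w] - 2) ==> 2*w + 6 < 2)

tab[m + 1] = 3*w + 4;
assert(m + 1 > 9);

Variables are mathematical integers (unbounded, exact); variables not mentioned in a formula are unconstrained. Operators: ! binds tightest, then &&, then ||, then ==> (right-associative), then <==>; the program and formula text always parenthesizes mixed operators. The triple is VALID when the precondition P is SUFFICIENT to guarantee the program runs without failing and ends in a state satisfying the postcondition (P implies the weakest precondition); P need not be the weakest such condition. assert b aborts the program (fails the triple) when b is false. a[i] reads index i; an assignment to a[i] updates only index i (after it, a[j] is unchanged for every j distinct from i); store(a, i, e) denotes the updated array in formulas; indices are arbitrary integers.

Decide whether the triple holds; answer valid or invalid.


Working backward. After the program, the postcondition ((m - 5 > 3*m + 3*m - 9 || tab[m] - 5 <= m + 2*tab[m + 3] + 5) || (!(3*tab[3] + w - 2 == w - 9))) && ((w - 1 != 2*w <==> m > tab[w] - 2) ==> 2*w + 6 < 2) must hold; in canonical form it is (5*m < 4 || tab[m] <= 2*tab[m + 3] + m + 10 || (!(3*tab[3] == -7))) && ((w != -1 <==> m > tab[w] - 2) ==> 2*w < -4).
Before assert m + 1 > 9: m > 8 && (5*m < 4 || tab[m] <= 2*tab[m + 3] + m + 10 || (!(3*tab[3] == -7))) && ((w != -1 <==> m > tab[w] - 2) ==> 2*w < -4)
Before tab[m + 1] := 3*w + 4: m > 8 && (5*m < 4 || store(tab, m + 1, 3*w + 4)[m] <= 2*store(tab, m + 1, 3*w + 4)[m + 3] + m + 10 || (!(3*store(tab, m + 1, 3*w + 4)[3] == -7))) && ((w != -1 <==> m > store(tab, m + 1, 3*w + 4)[w] - 2) ==> 2*w < -4)
The weakest precondition is m > 8 && (5*m < 4 || store(tab, m + 1, 3*w + 4)[m] <= 2*store(tab, m + 1, 3*w + 4)[m + 3] + m + 10 || (!(3*store(tab, m + 1, 3*w + 4)[3] == -7))) && ((w != -1 <==> m > store(tab, m + 1, 3*w + 4)[w] - 2) ==> 2*w < -4).
Check whether m > 9 && (5*m < 4 || store(tab, m + 1, 3*w + 4)[m] <= 2*store(tab, m + 1, 3*w + 4)[m + 3] + m + 10 || (!(3*store(tab, m + 1, 3*w + 4)[3] == -7))) && ((w != -1 <==> m > store(tab, m + 1, 3*w + 4)[w] - 2) ==> 2*w < -4) implies it.
Every state satisfying the precondition satisfies the weakest precondition: the implication holds.
Answer: valid


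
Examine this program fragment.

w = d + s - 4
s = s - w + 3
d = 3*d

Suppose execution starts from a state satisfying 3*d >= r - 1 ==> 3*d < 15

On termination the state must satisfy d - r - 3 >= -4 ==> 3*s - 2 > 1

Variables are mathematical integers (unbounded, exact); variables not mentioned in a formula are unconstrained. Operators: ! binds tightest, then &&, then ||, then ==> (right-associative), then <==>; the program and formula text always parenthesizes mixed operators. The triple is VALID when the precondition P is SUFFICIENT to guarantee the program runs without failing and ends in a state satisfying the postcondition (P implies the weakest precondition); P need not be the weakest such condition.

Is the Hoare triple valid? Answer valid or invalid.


Working backward. After the program, the postcondition d - r - 3 >= -4 ==> 3*s - 2 > 1 must hold; in canonical form it is d >= r - 1 ==> 3*s > 3.
Before d := 3*d: 3*d >= r - 1 ==> 3*s > 3
Before s := s - w + 3: 3*d >= r - 1 ==> 3*s > 3*w - 6
Before w := d + s - 4: 3*d >= r - 1 ==> 3*d < 18
The weakest precondition is 3*d >= r - 1 ==> 3*d < 18.
Check whether 3*d >= r - 1 ==> 3*d < 15 implies it.
Every state satisfying the precondition satisfies the weakest precondition: the implication holds.
Answer: valid


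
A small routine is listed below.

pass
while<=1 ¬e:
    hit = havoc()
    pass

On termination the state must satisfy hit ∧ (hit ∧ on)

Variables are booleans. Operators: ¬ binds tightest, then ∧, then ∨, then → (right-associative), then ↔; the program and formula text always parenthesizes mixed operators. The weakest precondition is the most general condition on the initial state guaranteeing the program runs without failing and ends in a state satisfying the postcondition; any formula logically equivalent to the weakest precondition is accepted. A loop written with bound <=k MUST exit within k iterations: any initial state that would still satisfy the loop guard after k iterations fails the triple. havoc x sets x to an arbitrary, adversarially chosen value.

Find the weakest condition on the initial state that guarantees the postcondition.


Working backward. After the program, the postcondition hit ∧ (hit ∧ on) must hold; in canonical form it is hit ∧ on.
Before the loop (bound <=1), unroll the exhaustion recursion (WP_0 = exit-now case; WP_j = one more guarded iteration, up to j = 1):
  WP_0: e ∧ hit ∧ on
  WP_1: e ∧ (e → (hit ∧ on))
So before the loop: e ∧ (e → (hit ∧ on))
Before skip: e ∧ (e → (hit ∧ on))
Answer: WP = e ∧ (e → (hit ∧ on))


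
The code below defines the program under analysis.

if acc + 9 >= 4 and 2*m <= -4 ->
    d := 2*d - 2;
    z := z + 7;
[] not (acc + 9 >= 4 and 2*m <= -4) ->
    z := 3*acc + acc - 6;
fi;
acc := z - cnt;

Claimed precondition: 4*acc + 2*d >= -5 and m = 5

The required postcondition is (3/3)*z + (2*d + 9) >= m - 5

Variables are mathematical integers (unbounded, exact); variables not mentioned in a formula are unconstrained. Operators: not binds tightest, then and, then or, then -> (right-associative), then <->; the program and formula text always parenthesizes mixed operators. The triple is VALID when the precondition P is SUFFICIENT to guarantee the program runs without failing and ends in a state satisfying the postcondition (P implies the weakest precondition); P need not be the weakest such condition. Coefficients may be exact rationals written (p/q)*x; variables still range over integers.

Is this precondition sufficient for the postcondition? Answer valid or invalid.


Working backward. After the program, the postcondition (3/3)*z + (2*d + 9) >= m - 5 must hold; in canonical form it is 2*d + z >= m - 14.
Before acc := z - cnt: 2*d + z >= m - 14
Then branch requires 4*d + z >= m - 17; else branch requires 4*acc + 2*d >= m - 8.
Before the if: ((acc >= -5 and 2*m <= -4) -> 4*d + z >= m - 17) and ((not (acc >= -5 and 2*m <= -4)) -> 4*acc + 2*d >= m - 8)
The weakest precondition is ((acc >= -5 and 2*m <= -4) -> 4*d + z >= m - 17) and ((not (acc >= -5 and 2*m <= -4)) -> 4*acc + 2*d >= m - 8).
Check whether 4*acc + 2*d >= -5 and m = 5 implies it.
Countermodel: at the initial state acc = 0, d = -2, m = 5, z = 0, the precondition holds but the weakest precondition fails.
Answer: invalid


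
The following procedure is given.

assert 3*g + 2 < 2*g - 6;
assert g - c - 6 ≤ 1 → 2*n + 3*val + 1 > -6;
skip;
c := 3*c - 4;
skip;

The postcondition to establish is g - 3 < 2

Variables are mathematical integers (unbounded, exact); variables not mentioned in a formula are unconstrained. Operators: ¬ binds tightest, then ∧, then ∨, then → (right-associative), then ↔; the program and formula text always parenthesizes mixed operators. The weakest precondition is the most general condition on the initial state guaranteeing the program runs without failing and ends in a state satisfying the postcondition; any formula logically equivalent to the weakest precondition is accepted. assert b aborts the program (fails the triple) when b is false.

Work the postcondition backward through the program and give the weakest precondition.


Working backward. After the program, the postcondition g - 3 < 2 must hold; in canonical form it is g < 5.
Before skip: g < 5
Before c := 3*c - 4: g < 5
Before skip: g < 5
Before assert g - c - 6 ≤ 1 → 2*n + 3*val + 1 > -6: (g ≤ c + 7 → 2*n + 3*val > -7) ∧ g < 5
Before assert 3*g + 2 < 2*g - 6: g < -8 ∧ (g ≤ c + 7 → 2*n + 3*val > -7) ∧ g < 5
Answer: WP = g < -8 ∧ (g ≤ c + 7 → 2*n + 3*val > -7) ∧ g < 5


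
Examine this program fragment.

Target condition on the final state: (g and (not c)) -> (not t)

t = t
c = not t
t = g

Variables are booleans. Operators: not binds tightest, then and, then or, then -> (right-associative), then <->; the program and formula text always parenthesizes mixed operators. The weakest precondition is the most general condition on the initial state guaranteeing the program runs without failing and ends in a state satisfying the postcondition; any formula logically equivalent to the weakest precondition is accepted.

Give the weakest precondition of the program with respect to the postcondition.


Working backward. After the program, (g and (not c)) -> (not t) must hold.
Before t := g: (g and (not c)) -> (not g)
Before c := not t: (g and t) -> (not g)
Before t := t: (g and t) -> (not g)
Answer: WP = (g and t) -> (not g)


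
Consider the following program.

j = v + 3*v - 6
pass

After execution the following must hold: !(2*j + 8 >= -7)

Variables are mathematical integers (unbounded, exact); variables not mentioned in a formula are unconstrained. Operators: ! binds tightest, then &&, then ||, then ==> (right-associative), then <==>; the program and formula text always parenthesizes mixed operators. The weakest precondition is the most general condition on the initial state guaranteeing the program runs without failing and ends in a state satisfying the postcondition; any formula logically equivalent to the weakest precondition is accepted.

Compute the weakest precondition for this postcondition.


Working backward. After the program, the postcondition !(2*j + 8 >= -7) must hold; in canonical form it is !(2*j >= -15).
Before skip: !(2*j >= -15)
Before j := v + 3*v - 6: !(8*v >= -3)
Answer: WP = !(8*v >= -3)


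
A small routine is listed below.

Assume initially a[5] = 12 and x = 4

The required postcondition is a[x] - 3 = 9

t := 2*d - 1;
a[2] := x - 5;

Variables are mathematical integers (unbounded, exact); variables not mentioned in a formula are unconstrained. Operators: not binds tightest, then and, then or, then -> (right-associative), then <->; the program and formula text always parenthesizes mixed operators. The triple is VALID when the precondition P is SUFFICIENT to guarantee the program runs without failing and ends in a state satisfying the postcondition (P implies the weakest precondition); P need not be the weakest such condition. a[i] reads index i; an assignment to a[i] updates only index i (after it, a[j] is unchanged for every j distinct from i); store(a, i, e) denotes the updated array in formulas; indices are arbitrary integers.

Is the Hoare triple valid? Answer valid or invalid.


Working backward. After the program, the postcondition a[x] - 3 = 9 must hold; in canonical form it is a[x] = 12.
Before a[2] := x - 5: store(a, 2, x - 5)[x] = 12
Before t := 2*d - 1: store(a, 2, x - 5)[x] = 12
The weakest precondition is store(a, 2, x - 5)[x] = 12.
Check whether a[5] = 12 and x = 4 implies it.
Countermodel: at the initial state a = {[2] = 2, [4] = 2, [5] = 12, elsewhere 2}, x = 4, the precondition holds but the weakest precondition fails.
Answer: invalid


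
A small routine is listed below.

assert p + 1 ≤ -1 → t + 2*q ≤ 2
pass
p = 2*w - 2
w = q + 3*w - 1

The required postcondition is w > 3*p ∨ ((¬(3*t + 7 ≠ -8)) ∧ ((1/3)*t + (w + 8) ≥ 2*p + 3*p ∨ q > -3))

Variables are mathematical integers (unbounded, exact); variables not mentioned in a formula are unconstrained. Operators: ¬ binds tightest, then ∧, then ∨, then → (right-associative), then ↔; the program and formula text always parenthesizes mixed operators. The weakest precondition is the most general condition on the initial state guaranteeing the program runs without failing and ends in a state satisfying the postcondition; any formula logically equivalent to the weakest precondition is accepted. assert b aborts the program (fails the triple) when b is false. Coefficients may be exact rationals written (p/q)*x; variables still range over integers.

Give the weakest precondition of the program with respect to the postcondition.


Working backward. After the program, the postcondition w > 3*p ∨ ((¬(3*t + 7 ≠ -8)) ∧ ((1/3)*t + (w + 8) ≥ 2*p + 3*p ∨ q > -3)) must hold; in canonical form it is w > 3*p ∨ ((¬(3*t ≠ -15)) ∧ ((1/3)*t + w ≥ 5*p - 8 ∨ q > -3)).
Before w := q + 3*w - 1: q + 3*w > 3*p + 1 ∨ ((¬(3*t ≠ -15)) ∧ (q + (1/3)*t + 3*w ≥ 5*p - 7 ∨ q > -3))
Before p := 2*w - 2: q > 3*w - 5 ∨ ((¬(3*t ≠ -15)) ∧ (q + (1/3)*t ≥ 7*w - 17 ∨ q > -3))
Before skip: q > 3*w - 5 ∨ ((¬(3*t ≠ -15)) ∧ (q + (1/3)*t ≥ 7*w - 17 ∨ q > -3))
Before assert p + 1 ≤ -1 → t + 2*q ≤ 2: (p ≤ -2 → 2*q + t ≤ 2) ∧ (q > 3*w - 5 ∨ ((¬(3*t ≠ -15)) ∧ (q + (1/3)*t ≥ 7*w - 17 ∨ q > -3)))
Answer: WP = (p ≤ -2 → 2*q + t ≤ 2) ∧ (q > 3*w - 5 ∨ ((¬(3*t ≠ -15)) ∧ (q + (1/3)*t ≥ 7*w - 17 ∨ q > -3)))


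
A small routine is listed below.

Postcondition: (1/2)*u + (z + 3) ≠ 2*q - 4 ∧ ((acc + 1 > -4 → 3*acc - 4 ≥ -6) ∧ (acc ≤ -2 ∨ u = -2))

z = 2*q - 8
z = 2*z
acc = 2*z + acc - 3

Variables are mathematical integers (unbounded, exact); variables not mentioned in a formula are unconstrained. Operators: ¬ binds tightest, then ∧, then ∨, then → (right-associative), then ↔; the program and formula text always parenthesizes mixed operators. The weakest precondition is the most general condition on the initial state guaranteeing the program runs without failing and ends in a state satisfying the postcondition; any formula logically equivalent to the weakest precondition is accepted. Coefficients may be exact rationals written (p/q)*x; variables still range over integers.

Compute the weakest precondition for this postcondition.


Working backward. After the program, the postcondition (1/2)*u + (z + 3) ≠ 2*q - 4 ∧ ((acc + 1 > -4 → 3*acc - 4 ≥ -6) ∧ (acc ≤ -2 ∨ u = -2)) must hold; in canonical form it is (1/2)*u + z ≠ 2*q - 7 ∧ (acc > -5 → 3*acc ≥ -2) ∧ (acc ≤ -2 ∨ u = -2).
Before acc := 2*z + acc - 3: (1/2)*u + z ≠ 2*q - 7 ∧ (acc + 2*z > -2 → 3*acc + 6*z ≥ 7) ∧ (acc + 2*z ≤ 1 ∨ u = -2)
Before z := 2*z: (1/2)*u + 2*z ≠ 2*q - 7 ∧ (acc + 4*z > -2 → 3*acc + 12*z ≥ 7) ∧ (acc + 4*z ≤ 1 ∨ u = -2)
Before z := 2*q - 8: 2*q + (1/2)*u ≠ 9 ∧ (acc + 8*q > 30 → 3*acc + 24*q ≥ 103) ∧ (acc + 8*q ≤ 33 ∨ u = -2)
Answer: WP = 2*q + (1/2)*u ≠ 9 ∧ (acc + 8*q > 30 → 3*acc + 24*q ≥ 103) ∧ (acc + 8*q ≤ 33 ∨ u = -2)


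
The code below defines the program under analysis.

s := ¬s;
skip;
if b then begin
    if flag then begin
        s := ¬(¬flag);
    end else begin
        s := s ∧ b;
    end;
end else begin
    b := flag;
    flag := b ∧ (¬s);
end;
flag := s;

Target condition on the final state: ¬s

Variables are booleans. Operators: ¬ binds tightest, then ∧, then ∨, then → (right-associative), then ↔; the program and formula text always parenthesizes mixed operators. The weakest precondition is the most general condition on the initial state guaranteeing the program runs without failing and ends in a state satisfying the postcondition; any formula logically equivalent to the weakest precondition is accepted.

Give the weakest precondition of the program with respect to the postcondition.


Working backward. After the program, ¬s must hold.
Before flag := s: ¬s
Then branch requires (flag → (¬flag)) ∧ ((¬flag) → (¬(s ∧ b))); else branch requires ¬s.
Before the if: (b → ((flag → (¬flag)) ∧ ((¬flag) → (¬(s ∧ b))))) ∧ ((¬b) → (¬s))
Before skip: (b → ((flag → (¬flag)) ∧ ((¬flag) → (¬(s ∧ b))))) ∧ ((¬b) → (¬s))
Before s := ¬s: (b → ((flag → (¬flag)) ∧ ((¬flag) → (¬((¬s) ∧ b))))) ∧ ((¬b) → s)
Answer: WP = (b → ((flag → (¬flag)) ∧ ((¬flag) → (¬((¬s) ∧ b))))) ∧ ((¬b) → s)


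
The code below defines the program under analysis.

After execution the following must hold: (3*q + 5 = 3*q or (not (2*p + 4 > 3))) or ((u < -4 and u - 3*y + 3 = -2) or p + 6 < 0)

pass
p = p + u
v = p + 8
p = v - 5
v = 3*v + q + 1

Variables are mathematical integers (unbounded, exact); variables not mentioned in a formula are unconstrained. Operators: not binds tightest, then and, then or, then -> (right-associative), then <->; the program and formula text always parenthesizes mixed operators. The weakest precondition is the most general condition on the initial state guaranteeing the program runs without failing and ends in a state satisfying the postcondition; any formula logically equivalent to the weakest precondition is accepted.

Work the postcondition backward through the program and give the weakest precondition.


Working backward. After the program, the postcondition (3*q + 5 = 3*q or (not (2*p + 4 > 3))) or ((u < -4 and u - 3*y + 3 = -2) or p + 6 < 0) must hold; in canonical form it is (not (2*p > -1)) or (u < -4 and u = 3*y - 5) or p < -6.
Before v := 3*v + q + 1: (not (2*p > -1)) or (u < -4 and u = 3*y - 5) or p < -6
Before p := v - 5: (not (2*v > 9)) or (u < -4 and u = 3*y - 5) or v < -1
Before v := p + 8: (not (2*p > -7)) or (u < -4 and u = 3*y - 5) or p < -9
Before p := p + u: (not (2*p + 2*u > -7)) or (u < -4 and u = 3*y - 5) or p + u < -9
Before skip: (not (2*p + 2*u > -7)) or (u < -4 and u = 3*y - 5) or p + u < -9
Answer: WP = (not (2*p + 2*u > -7)) or (u < -4 and u = 3*y - 5) or p + u < -9


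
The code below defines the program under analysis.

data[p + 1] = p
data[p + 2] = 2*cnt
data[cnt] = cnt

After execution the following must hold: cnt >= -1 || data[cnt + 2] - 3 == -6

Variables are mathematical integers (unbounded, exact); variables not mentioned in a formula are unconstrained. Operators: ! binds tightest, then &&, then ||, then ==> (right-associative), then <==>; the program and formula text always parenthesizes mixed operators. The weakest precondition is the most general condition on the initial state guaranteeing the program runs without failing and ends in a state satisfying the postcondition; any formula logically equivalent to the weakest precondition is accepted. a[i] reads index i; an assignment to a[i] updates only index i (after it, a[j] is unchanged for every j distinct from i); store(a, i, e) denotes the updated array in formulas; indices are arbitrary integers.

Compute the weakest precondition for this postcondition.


Working backward. After the program, the postcondition cnt >= -1 || data[cnt + 2] - 3 == -6 must hold; in canonical form it is cnt >= -1 || data[cnt + 2] == -3.
Before data[cnt] := cnt: cnt >= -1 || store(data, cnt, cnt)[cnt + 2] == -3
Before data[p + 2] := 2*cnt: cnt >= -1 || store(store(data, p + 2, 2*cnt), cnt, cnt)[cnt + 2] == -3
Before data[p + 1] := p: cnt >= -1 || store(store(store(data, p + 1, p), p + 2, 2*cnt), cnt, cnt)[cnt + 2] == -3
Answer: WP = cnt >= -1 || store(store(store(data, p + 1, p), p + 2, 2*cnt), cnt, cnt)[cnt + 2] == -3


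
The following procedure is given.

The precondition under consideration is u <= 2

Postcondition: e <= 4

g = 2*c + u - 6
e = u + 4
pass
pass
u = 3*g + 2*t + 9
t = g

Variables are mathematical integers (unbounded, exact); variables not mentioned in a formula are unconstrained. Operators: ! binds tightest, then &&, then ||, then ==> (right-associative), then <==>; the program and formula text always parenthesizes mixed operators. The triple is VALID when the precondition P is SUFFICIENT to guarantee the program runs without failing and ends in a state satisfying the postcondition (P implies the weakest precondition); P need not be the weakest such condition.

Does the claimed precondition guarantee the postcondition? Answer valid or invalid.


Working backward. After the program, e <= 4 must hold.
Before t := g: e <= 4
Before u := 3*g + 2*t + 9: e <= 4
Before skip: e <= 4
Before skip: e <= 4
Before e := u + 4: u <= 0
Before g := 2*c + u - 6: u <= 0
The weakest precondition is u <= 0.
Check whether u <= 2 implies it.
Countermodel: at the initial state u = 1, the precondition holds but the weakest precondition fails.
Answer: invalid


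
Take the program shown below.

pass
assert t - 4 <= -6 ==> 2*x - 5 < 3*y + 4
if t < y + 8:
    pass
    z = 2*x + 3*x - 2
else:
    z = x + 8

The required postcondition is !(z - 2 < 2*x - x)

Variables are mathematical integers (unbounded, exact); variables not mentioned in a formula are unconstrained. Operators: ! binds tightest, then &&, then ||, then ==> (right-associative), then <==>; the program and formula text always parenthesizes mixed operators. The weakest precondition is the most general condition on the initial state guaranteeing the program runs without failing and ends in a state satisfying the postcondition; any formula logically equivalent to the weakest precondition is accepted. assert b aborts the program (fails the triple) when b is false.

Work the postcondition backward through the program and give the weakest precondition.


Working backward. After the program, the postcondition !(z - 2 < 2*x - x) must hold; in canonical form it is !(z < x + 2).
Then branch requires !(4*x < 4); else branch requires true.
Before the if: t < y + 8 ==> (!(4*x < 4))
Before assert t - 4 <= -6 ==> 2*x - 5 < 3*y + 4: (t <= -2 ==> 2*x < 3*y + 9) && (t < y + 8 ==> (!(4*x < 4)))
Before skip: (t <= -2 ==> 2*x < 3*y + 9) && (t < y + 8 ==> (!(4*x < 4)))
Answer: WP = (t <= -2 ==> 2*x < 3*y + 9) && (t < y + 8 ==> (!(4*x < 4)))


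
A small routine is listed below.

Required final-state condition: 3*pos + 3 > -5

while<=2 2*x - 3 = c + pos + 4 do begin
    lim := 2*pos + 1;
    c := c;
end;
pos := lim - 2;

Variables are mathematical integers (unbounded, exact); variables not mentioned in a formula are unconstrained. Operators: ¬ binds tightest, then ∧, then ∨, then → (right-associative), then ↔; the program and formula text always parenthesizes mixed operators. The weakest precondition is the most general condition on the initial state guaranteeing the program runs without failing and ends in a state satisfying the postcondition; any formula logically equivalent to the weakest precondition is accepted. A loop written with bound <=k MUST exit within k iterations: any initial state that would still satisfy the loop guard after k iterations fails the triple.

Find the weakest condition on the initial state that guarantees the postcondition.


Working backward. After the program, the postcondition 3*pos + 3 > -5 must hold; in canonical form it is 3*pos > -8.
Before pos := lim - 2: 3*lim > -2
Before the loop (bound <=2), unroll the exhaustion recursion (WP_0 = exit-now case; WP_j = one more guarded iteration, up to j = 2):
  WP_0: (¬(2*x = c + pos + 7)) ∧ 3*lim > -2
  WP_1: (2*x = c + pos + 7 → ((¬(2*x = c + pos + 7)) ∧ 6*pos > -5)) ∧ ((¬(2*x = c + pos + 7)) → 3*lim > -2)
  WP_2: (2*x = c + pos + 7 → ((2*x = c + pos + 7 → ((¬(2*x = c + pos + 7)) ∧ 6*pos > -5)) ∧ ((¬(2*x = c + pos + 7)) → 6*pos > -5))) ∧ ((¬(2*x = c + pos + 7)) → 3*lim > -2)
So before the loop: (2*x = c + pos + 7 → ((2*x = c + pos + 7 → ((¬(2*x = c + pos + 7)) ∧ 6*pos > -5)) ∧ ((¬(2*x = c + pos + 7)) → 6*pos > -5))) ∧ ((¬(2*x = c + pos + 7)) → 3*lim > -2)
Answer: WP = (2*x = c + pos + 7 → ((2*x = c + pos + 7 → ((¬(2*x = c + pos + 7)) ∧ 6*pos > -5)) ∧ ((¬(2*x = c + pos + 7)) → 6*pos > -5))) ∧ ((¬(2*x = c + pos + 7)) → 3*lim > -2)


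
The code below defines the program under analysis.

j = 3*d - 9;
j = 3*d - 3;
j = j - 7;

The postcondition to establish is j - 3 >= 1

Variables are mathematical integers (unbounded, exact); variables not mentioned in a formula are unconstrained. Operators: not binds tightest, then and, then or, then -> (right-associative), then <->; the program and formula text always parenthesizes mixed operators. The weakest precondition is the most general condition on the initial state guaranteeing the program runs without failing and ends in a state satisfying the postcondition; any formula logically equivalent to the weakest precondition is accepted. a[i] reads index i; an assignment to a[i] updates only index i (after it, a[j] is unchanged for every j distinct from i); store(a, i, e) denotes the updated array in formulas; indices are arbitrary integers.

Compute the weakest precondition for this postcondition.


Working backward. After the program, the postcondition j - 3 >= 1 must hold; in canonical form it is j >= 4.
Before j := j - 7: j >= 11
Before j := 3*d - 3: 3*d >= 14
Before j := 3*d - 9: 3*d >= 14
Answer: WP = 3*d >= 14


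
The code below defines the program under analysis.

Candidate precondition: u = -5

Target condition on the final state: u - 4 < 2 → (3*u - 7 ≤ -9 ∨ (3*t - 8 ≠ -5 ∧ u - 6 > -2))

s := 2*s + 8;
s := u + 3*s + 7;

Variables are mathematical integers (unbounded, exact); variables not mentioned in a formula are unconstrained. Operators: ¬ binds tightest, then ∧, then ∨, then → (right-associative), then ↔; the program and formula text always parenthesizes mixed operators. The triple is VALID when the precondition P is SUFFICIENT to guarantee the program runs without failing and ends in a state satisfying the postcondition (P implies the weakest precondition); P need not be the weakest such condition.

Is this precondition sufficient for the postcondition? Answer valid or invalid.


Working backward. After the program, the postcondition u - 4 < 2 → (3*u - 7 ≤ -9 ∨ (3*t - 8 ≠ -5 ∧ u - 6 > -2)) must hold; in canonical form it is u < 6 → (3*u ≤ -2 ∨ (3*t ≠ 3 ∧ u > 4)).
Before s := u + 3*s + 7: u < 6 → (3*u ≤ -2 ∨ (3*t ≠ 3 ∧ u > 4))
Before s := 2*s + 8: u < 6 → (3*u ≤ -2 ∨ (3*t ≠ 3 ∧ u > 4))
The weakest precondition is u < 6 → (3*u ≤ -2 ∨ (3*t ≠ 3 ∧ u > 4)).
Check whether u = -5 implies it.
Every state satisfying the precondition satisfies the weakest precondition: the implication holds.
Answer: valid


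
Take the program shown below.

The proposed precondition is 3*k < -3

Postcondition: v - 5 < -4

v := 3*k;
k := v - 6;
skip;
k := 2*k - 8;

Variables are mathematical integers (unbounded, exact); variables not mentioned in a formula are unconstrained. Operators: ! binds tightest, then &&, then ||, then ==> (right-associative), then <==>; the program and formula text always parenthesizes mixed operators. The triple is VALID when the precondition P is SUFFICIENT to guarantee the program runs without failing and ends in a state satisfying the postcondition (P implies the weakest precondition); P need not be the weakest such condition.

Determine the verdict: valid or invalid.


Working backward. After the program, the postcondition v - 5 < -4 must hold; in canonical form it is v < 1.
Before k := 2*k - 8: v < 1
Before skip: v < 1
Before k := v - 6: v < 1
Before v := 3*k: 3*k < 1
The weakest precondition is 3*k < 1.
Check whether 3*k < -3 implies it.
Every state satisfying the precondition satisfies the weakest precondition: the implication holds.
Answer: valid


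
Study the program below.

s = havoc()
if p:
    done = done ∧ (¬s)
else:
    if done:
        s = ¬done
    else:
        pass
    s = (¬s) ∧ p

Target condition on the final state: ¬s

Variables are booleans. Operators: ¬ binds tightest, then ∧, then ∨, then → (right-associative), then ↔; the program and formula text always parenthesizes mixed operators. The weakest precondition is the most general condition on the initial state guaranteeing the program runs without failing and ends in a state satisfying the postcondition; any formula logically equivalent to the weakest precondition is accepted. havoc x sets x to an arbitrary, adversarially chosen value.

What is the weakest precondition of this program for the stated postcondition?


Working backward. After the program, ¬s must hold.
Then branch requires ¬s; else branch requires (done → (¬(done ∧ p))) ∧ ((¬done) → (¬((¬s) ∧ p))).
Before the if: (p → (¬s)) ∧ ((¬p) → ((done → (¬(done ∧ p))) ∧ ((¬done) → (¬((¬s) ∧ p)))))
Before havoc s: (¬p) ∧ ((¬p) → (done → (¬(done ∧ p)))) ∧ ((¬p) → ((done → (¬(done ∧ p))) ∧ ((¬done) → (¬p))))
Answer: WP = (¬p) ∧ ((¬p) → (done → (¬(done ∧ p)))) ∧ ((¬p) → ((done → (¬(done ∧ p))) ∧ ((¬done) → (¬p))))


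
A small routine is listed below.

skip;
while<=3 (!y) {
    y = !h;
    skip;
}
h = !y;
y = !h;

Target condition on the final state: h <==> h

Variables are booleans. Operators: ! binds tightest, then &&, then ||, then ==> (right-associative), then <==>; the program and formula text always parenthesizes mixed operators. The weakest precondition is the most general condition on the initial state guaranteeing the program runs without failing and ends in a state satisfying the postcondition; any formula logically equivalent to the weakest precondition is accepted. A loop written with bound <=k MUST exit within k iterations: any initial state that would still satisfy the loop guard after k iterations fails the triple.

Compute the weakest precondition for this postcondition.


Working backward. After the program, the postcondition h <==> h must hold; in canonical form it is true.
Before y := !h: true
Before h := !y: true
Before the loop (bound <=3), unroll the exhaustion recursion (WP_0 = exit-now case; WP_j = one more guarded iteration, up to j = 3):
  WP_0: y
  WP_1: (!y) ==> (!h)
  WP_2: (!y) ==> (h ==> (!h))
  WP_3: (!y) ==> (h ==> (h ==> (!h)))
So before the loop: (!y) ==> (h ==> (h ==> (!h)))
Before skip: (!y) ==> (h ==> (h ==> (!h)))
Answer: WP = (!y) ==> (h ==> (h ==> (!h)))


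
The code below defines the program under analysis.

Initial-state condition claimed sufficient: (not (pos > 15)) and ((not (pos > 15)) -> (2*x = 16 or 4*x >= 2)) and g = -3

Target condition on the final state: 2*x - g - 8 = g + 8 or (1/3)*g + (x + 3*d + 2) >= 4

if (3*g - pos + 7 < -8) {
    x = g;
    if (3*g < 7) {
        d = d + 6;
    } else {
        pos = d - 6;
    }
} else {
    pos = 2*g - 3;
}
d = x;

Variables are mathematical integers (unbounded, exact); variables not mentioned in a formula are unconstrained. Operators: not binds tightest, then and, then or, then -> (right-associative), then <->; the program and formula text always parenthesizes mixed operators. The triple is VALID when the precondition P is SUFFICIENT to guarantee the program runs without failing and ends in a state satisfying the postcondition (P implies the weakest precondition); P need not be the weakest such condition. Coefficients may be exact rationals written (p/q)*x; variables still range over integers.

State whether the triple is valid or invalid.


Working backward. After the program, the postcondition 2*x - g - 8 = g + 8 or (1/3)*g + (x + 3*d + 2) >= 4 must hold; in canonical form it is 2*x = 2*g + 16 or 3*d + (1/3)*g + x >= 2.
Before d := x: 2*x = 2*g + 16 or (1/3)*g + 4*x >= 2
Then branch requires (3*g < 7 -> (13/3)*g >= 2) and ((not (3*g < 7)) -> (13/3)*g >= 2); else branch requires 2*x = 2*g + 16 or (1/3)*g + 4*x >= 2.
Before the if: (3*g < pos - 15 -> ((3*g < 7 -> (13/3)*g >= 2) and ((not (3*g < 7)) -> (13/3)*g >= 2))) and ((not (3*g < pos - 15)) -> (2*x = 2*g + 16 or (1/3)*g + 4*x >= 2))
The weakest precondition is (3*g < pos - 15 -> ((3*g < 7 -> (13/3)*g >= 2) and ((not (3*g < 7)) -> (13/3)*g >= 2))) and ((not (3*g < pos - 15)) -> (2*x = 2*g + 16 or (1/3)*g + 4*x >= 2)).
Check whether (not (pos > 15)) and ((not (pos > 15)) -> (2*x = 16 or 4*x >= 2)) and g = -3 implies it.
Countermodel: at the initial state g = -3, pos = 7, x = 1, the precondition holds but the weakest precondition fails.
Answer: invalid


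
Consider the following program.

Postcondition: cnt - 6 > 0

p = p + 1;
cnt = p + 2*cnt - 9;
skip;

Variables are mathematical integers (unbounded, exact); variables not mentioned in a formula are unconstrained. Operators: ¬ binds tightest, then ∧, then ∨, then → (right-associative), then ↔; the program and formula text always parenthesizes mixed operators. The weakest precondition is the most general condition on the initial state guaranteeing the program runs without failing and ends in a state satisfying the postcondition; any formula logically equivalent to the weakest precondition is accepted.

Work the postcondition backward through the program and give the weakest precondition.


Working backward. After the program, the postcondition cnt - 6 > 0 must hold; in canonical form it is cnt > 6.
Before skip: cnt > 6
Before cnt := p + 2*cnt - 9: 2*cnt + p > 15
Before p := p + 1: 2*cnt + p > 14
Answer: WP = 2*cnt + p > 14


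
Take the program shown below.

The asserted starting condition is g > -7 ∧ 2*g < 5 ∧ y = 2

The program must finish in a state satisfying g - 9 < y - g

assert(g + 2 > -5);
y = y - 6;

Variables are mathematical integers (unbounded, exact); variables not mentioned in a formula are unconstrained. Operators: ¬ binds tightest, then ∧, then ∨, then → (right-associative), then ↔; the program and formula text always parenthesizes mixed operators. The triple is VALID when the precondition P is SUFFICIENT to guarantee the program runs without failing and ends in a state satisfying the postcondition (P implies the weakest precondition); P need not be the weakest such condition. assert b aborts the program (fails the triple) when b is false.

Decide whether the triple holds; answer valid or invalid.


Working backward. After the program, the postcondition g - 9 < y - g must hold; in canonical form it is 2*g < y + 9.
Before y := y - 6: 2*g < y + 3
Before assert g + 2 > -5: g > -7 ∧ 2*g < y + 3
The weakest precondition is g > -7 ∧ 2*g < y + 3.
Check whether g > -7 ∧ 2*g < 5 ∧ y = 2 implies it.
Every state satisfying the precondition satisfies the weakest precondition: the implication holds.
Answer: valid


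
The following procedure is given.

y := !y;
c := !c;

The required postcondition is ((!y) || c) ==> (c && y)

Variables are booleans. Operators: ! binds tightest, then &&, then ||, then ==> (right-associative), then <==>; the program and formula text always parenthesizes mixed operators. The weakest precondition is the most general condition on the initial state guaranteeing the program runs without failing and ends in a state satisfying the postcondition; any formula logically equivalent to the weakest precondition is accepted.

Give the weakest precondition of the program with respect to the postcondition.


Working backward. After the program, ((!y) || c) ==> (c && y) must hold.
Before c := !c: ((!y) || (!c)) ==> ((!c) && y)
Before y := !y: (y || (!c)) ==> ((!c) && (!y))
Answer: WP = (y || (!c)) ==> ((!c) && (!y))


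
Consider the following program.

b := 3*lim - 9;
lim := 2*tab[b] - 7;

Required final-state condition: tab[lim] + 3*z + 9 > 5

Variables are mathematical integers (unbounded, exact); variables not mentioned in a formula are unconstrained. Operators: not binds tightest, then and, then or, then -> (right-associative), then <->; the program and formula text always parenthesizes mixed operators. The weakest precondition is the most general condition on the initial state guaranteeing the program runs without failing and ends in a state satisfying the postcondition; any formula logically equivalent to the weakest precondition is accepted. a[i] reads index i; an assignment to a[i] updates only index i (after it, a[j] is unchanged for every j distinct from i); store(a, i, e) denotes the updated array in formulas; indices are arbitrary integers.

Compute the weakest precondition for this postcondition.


Working backward. After the program, the postcondition tab[lim] + 3*z + 9 > 5 must hold; in canonical form it is tab[lim] + 3*z > -4.
Before lim := 2*tab[b] - 7: tab[2*tab[b] - 7] + 3*z > -4
Before b := 3*lim - 9: tab[2*tab[3*lim - 9] - 7] + 3*z > -4
Answer: WP = tab[2*tab[3*lim - 9] - 7] + 3*z > -4


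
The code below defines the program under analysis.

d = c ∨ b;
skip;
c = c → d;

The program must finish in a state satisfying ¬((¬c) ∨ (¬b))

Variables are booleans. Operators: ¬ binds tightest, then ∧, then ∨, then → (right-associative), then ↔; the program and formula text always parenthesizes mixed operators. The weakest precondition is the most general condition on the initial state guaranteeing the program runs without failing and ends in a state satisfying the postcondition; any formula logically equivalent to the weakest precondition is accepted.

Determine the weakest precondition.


Working backward. After the program, ¬((¬c) ∨ (¬b)) must hold.
Before c := c → d: ¬((¬(c → d)) ∨ (¬b))
Before skip: ¬((¬(c → d)) ∨ (¬b))
Before d := c ∨ b: ¬((¬(c → (c ∨ b))) ∨ (¬b))
Answer: WP = ¬((¬(c → (c ∨ b))) ∨ (¬b))
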